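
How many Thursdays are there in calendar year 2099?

53

2099-01-01 is a Thursday.
That's 365 days from start to end, counting both.
365 = 7 × 52 + 1, so there are 52 full weeks plus 1 extra day.
Each full week contributes one Thursday: 52 so far.
The 1 extra day is Thursday — 1 of them qualifies.
Total: 52 + 1 = 53.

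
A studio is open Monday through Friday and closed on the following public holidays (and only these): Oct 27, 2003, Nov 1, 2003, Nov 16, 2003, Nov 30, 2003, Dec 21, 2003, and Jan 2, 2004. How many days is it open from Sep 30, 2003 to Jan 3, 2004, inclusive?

67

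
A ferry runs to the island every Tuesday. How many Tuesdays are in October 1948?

Oct 1, 1948 is a Friday.
From Oct 1, 1948 to Oct 31, 1948 is 31 days inclusive.
31 = 7 × 4 + 3, so there are 4 full weeks plus 3 extra days.
Each full week contributes one Tuesday: 4 so far.
The 3 extra days are Friday, Saturday, Sunday — none qualify.
Total: 4 + 0 = 4.

4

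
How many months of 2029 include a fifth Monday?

5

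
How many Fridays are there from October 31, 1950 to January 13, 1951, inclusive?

11 Fridays

October 31, 1950 is a Tuesday.
The range spans 75 days (inclusive of both endpoints).
75 = 7 × 10 + 5, so there are 10 full weeks plus 5 extra days.
Each full week contributes one Friday: 10 so far.
The 5 extra days are Tue, Wed, Thu, Fri, Sat — 1 of them qualifies.
Total: 10 + 1 = 11.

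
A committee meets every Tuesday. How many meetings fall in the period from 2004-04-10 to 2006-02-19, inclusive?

2004-04-10 is a Saturday.
From 2004-04-10 to 2006-02-19 is 681 days inclusive.
681 = 7 × 97 + 2, so there are 97 full weeks plus 2 extra days.
Each full week contributes one Tuesday: 97 so far.
The 2 extra days are Sat, Sun — none qualify.
Total: 97 + 0 = 97.

97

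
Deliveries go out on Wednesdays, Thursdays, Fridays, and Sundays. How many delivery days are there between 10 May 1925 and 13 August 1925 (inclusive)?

55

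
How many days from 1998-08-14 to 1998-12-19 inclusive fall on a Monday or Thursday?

1998-08-14 is a Friday.
From 1998-08-14 to 1998-12-19 is 128 days inclusive.
128 = 7 × 18 + 2, so there are 18 full weeks plus 2 extra days.
Each full week contributes 2 days from the set (Mon, Thu): 18 × 2 = 36.
The 2 extra days are Fri, Sat — none qualify.
Total: 36 + 0 = 36.

36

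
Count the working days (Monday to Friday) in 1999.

261 weekdays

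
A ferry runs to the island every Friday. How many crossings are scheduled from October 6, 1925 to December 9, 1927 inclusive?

October 6, 1925 is a Tuesday.
That's 795 days from start to end, counting both.
795 = 7 × 113 + 4, so there are 113 full weeks plus 4 extra days.
Each full week contributes one Friday: 113 so far.
The 4 extra days are Tue, Wed, Thu, Fri — 1 of them qualifies.
Total: 113 + 1 = 114.

114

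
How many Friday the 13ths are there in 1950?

The 13th falls on a Friday when the month's 13th has weekday Fri.
Jan 13 is Fri ✓; Feb 13 is Mon; Mar 13 is Mon; Apr 13 is Thu; May 13 is Sat; Jun 13 is Tue; Jul 13 is Thu; Aug 13 is Sun; Sep 13 is Wed; Oct 13 is Fri ✓; Nov 13 is Mon; Dec 13 is Wed.
Friday the 13ths: Jan, Oct.

2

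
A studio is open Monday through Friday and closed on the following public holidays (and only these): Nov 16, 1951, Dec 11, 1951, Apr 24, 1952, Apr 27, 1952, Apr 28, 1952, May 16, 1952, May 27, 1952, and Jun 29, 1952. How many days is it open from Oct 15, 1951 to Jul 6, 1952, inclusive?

Oct 15, 1951 is a Monday.
That's 266 days from start to end, counting both.
266 = 7 × 38, so the span is exactly 38 full weeks.
Each full week contributes 5 weekdays (Mon–Fri): 38 × 5 = 190.
Total: 190.
Holidays: Nov 16, 1951 (Fri); Dec 11, 1951 (Tue); Apr 24, 1952 (Thu); Apr 27, 1952 (Sun); Apr 28, 1952 (Mon); May 16, 1952 (Fri); May 27, 1952 (Tue); Jun 29, 1952 (Sun).
6 of the 8 holidays fall on weekdays; the rest are weekends and were already excluded.
Business days: 190 − 6 = 184.

184 working days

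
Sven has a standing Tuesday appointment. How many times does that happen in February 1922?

4

Feb 1, 1922 is a Wednesday.
From Feb 1, 1922 to Feb 28, 1922 is 28 days inclusive.
28 = 7 × 4, so the span is exactly 4 full weeks.
Each full week contributes one Tuesday: 4 so far.
Total: 4.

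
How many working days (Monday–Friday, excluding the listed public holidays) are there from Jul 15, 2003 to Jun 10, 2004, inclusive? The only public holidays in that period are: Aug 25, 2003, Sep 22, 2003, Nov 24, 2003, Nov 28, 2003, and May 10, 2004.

233

Jul 15, 2003 is a Tuesday.
The range spans 332 days (inclusive of both endpoints).
332 = 7 × 47 + 3, so there are 47 full weeks plus 3 extra days.
Each full week contributes 5 weekdays (Mon–Fri): 47 × 5 = 235.
The 3 extra days are Tuesday, Wednesday, Thursday — 3 of them qualify.
Total: 235 + 3 = 238.
Holidays: Aug 25, 2003 (Mon); Sep 22, 2003 (Mon); Nov 24, 2003 (Mon); Nov 28, 2003 (Fri); May 10, 2004 (Mon).
All 5 holidays fall on weekdays, so subtract 5.
Business days: 238 − 5 = 233.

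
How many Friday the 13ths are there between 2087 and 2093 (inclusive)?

12

Friday-the-13ths by year:
2087: Jun
2088: Feb, Aug
2089: May
2090: Jan, Oct
2091: Apr, Jul
2092: Jun
2093: Feb, Mar, Nov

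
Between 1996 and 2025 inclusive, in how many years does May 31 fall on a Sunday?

Day of week of May 31 in each year:
1996: Fri, 1997: Sat, 1998: Sun ✓, 1999: Mon, 2000: Wed, 2001: Thu, 2002: Fri, 2003: Sat, 2004: Mon, 2005: Tue, 2006: Wed, 2007: Thu, 2008: Sat, 2009: Sun ✓, 2010: Mon, 2011: Tue, 2012: Thu, 2013: Fri, 2014: Sat, 2015: Sun ✓, 2016: Tue, 2017: Wed, 2018: Thu, 2019: Fri, 2020: Sun ✓, 2021: Mon, 2022: Tue, 2023: Wed, 2024: Fri, 2025: Sat
Sundays: 1998, 2009, 2015, 2020.

4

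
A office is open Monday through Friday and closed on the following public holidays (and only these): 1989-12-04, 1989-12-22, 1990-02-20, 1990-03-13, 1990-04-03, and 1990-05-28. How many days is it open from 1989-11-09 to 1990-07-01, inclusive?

1989-11-09 is a Thursday.
That's 235 days from start to end, counting both.
235 = 7 × 33 + 4, so there are 33 full weeks plus 4 extra days.
Each full week contributes 5 weekdays (Mon–Fri): 33 × 5 = 165.
The 4 extra days are Thu, Fri, Sat, Sun — 2 of them qualify.
Total: 165 + 2 = 167.
Holidays: 1989-12-04 (Mon); 1989-12-22 (Fri); 1990-02-20 (Tue); 1990-03-13 (Tue); 1990-04-03 (Tue); 1990-05-28 (Mon).
All 6 holidays fall on weekdays, so subtract 6.
Business days: 167 − 6 = 161.

161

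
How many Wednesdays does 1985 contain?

52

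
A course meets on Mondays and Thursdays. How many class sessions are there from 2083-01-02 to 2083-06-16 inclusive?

2083-01-02 is a Saturday.
The range spans 166 days (inclusive of both endpoints).
166 = 7 × 23 + 5, so there are 23 full weeks plus 5 extra days.
Each full week contributes 2 days from the set (Mon, Thu): 23 × 2 = 46.
The 5 extra days are Sat, Sun, Mon, Tue, Wed — 1 of them qualifies.
Total: 46 + 1 = 47.

47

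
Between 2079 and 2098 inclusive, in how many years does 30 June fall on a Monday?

Day of week of June 30 in each year:
2079: Fri, 2080: Sun, 2081: Mon ✓, 2082: Tue, 2083: Wed, 2084: Fri, 2085: Sat, 2086: Sun, 2087: Mon ✓, 2088: Wed, 2089: Thu, 2090: Fri, 2091: Sat, 2092: Mon ✓, 2093: Tue, 2094: Wed, 2095: Thu, 2096: Sat, 2097: Sun, 2098: Mon ✓
Mondays: 2081, 2087, 2092, 2098.

4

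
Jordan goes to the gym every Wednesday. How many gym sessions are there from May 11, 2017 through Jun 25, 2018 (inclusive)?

58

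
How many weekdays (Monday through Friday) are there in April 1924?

22 weekdays

1924-04-01 is a Tuesday.
The range spans 30 days (inclusive of both endpoints).
30 = 7 × 4 + 2, so there are 4 full weeks plus 2 extra days.
Each full week contributes 5 weekdays (Mon–Fri): 4 × 5 = 20.
The 2 extra days are Tue, Wed — 2 of them qualify.
Total: 20 + 2 = 22.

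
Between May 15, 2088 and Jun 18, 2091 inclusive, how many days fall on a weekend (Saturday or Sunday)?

May 15, 2088 is a Saturday.
From May 15, 2088 to Jun 18, 2091 is 1130 days inclusive.
1130 = 7 × 161 + 3, so there are 161 full weeks plus 3 extra days.
Each full week contributes 2 weekend days (Sat, Sun): 161 × 2 = 322.
The 3 extra days are Saturday, Sunday, Monday — 2 of them qualify.
Total: 322 + 2 = 324.

324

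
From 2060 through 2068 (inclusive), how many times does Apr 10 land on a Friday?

Day of week of April 10 in each year:
2060: Sat, 2061: Sun, 2062: Mon, 2063: Tue, 2064: Thu, 2065: Fri ✓, 2066: Sat, 2067: Sun, 2068: Tue
Fridays: 2065.

1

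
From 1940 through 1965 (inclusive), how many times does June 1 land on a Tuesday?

Day of week of June 1 in each year:
1940: Sat, 1941: Sun, 1942: Mon, 1943: Tue ✓, 1944: Thu, 1945: Fri, 1946: Sat, 1947: Sun, 1948: Tue ✓, 1949: Wed, 1950: Thu, 1951: Fri, 1952: Sun, 1953: Mon, 1954: Tue ✓, 1955: Wed, 1956: Fri, 1957: Sat, 1958: Sun, 1959: Mon, 1960: Wed, 1961: Thu, 1962: Fri, 1963: Sat, 1964: Mon, 1965: Tue ✓
Tuesdays: 1943, 1948, 1954, 1965.

4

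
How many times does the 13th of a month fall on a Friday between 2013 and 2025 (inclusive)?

22

Friday-the-13ths by year:
2013: Sep, Dec
2014: Jun
2015: Feb, Mar, Nov
2016: May
2017: Jan, Oct
2018: Apr, Jul
2019: Sep, Dec
2020: Mar, Nov
2021: Aug
2022: May
2023: Jan, Oct
2024: Sep, Dec
2025: Jun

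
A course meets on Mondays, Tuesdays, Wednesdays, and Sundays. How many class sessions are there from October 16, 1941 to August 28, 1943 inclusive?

388

October 16, 1941 is a Thursday.
That's 682 days from start to end, counting both.
682 = 7 × 97 + 3, so there are 97 full weeks plus 3 extra days.
Each full week contributes 4 days from the set (Mon, Tue, Wed, Sun): 97 × 4 = 388.
The 3 extra days are Thursday, Friday, Saturday — none qualify.
Total: 388 + 0 = 388.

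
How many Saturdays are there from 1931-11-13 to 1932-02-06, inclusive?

1931-11-13 is a Friday.
The range spans 86 days (inclusive of both endpoints).
86 = 7 × 12 + 2, so there are 12 full weeks plus 2 extra days.
Each full week contributes one Saturday: 12 so far.
The 2 extra days are Fri, Sat — 1 of them qualifies.
Total: 12 + 1 = 13.

13 Saturdays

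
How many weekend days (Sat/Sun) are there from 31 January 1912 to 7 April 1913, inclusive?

31 January 1912 is a Wednesday.
The range spans 433 days (inclusive of both endpoints).
433 = 7 × 61 + 6, so there are 61 full weeks plus 6 extra days.
Each full week contributes 2 weekend days (Sat, Sun): 61 × 2 = 122.
The 6 extra days are Wednesday, Thursday, Friday, Saturday, Sunday, Monday — 2 of them qualify.
Total: 122 + 2 = 124.

124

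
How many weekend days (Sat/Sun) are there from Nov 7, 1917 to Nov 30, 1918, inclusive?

Nov 7, 1917 is a Wednesday.
The range spans 389 days (inclusive of both endpoints).
389 = 7 × 55 + 4, so there are 55 full weeks plus 4 extra days.
Each full week contributes 2 weekend days (Sat, Sun): 55 × 2 = 110.
The 4 extra days are Wednesday, Thursday, Friday, Saturday — 1 of them qualifies.
Total: 110 + 1 = 111.

111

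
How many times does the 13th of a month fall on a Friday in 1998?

3

The 13th falls on a Friday when the month's 13th has weekday Fri.
Jan 13 is Tue; Feb 13 is Fri ✓; Mar 13 is Fri ✓; Apr 13 is Mon; May 13 is Wed; Jun 13 is Sat; Jul 13 is Mon; Aug 13 is Thu; Sep 13 is Sun; Oct 13 is Tue; Nov 13 is Fri ✓; Dec 13 is Sun.
Friday the 13ths: Feb, Mar, Nov.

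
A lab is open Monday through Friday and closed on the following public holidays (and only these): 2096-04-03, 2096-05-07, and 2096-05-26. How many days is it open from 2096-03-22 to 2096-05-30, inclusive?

2096-03-22 is a Thursday.
The range spans 70 days (inclusive of both endpoints).
70 = 7 × 10, so the span is exactly 10 full weeks.
Each full week contributes 5 weekdays (Mon–Fri): 10 × 5 = 50.
Holidays: 2096-04-03 (Tue); 2096-05-07 (Mon); 2096-05-26 (Sat).
2 of the 3 holidays fall on weekdays; the rest are weekends and were already excluded.
Business days: 50 − 2 = 48.

48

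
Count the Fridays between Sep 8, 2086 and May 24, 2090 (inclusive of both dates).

Sep 8, 2086 is a Sunday.
From Sep 8, 2086 to May 24, 2090 is 1355 days inclusive.
1355 = 7 × 193 + 4, so there are 193 full weeks plus 4 extra days.
Each full week contributes one Friday: 193 so far.
The 4 extra days are Sunday, Monday, Tuesday, Wednesday — none qualify.
Total: 193 + 0 = 193.

193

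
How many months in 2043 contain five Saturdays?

A month has five Saturdays exactly when Saturday falls within its first (length − 28) days.
Jan: 31 days, starts Thu → 5 of Thu, Fri, Sat ✓
Feb: 28 days, starts Sun → 5 of (none)
Mar: 31 days, starts Sun → 5 of Sun, Mon, Tue
Apr: 30 days, starts Wed → 5 of Wed, Thu
May: 31 days, starts Fri → 5 of Fri, Sat, Sun ✓
Jun: 30 days, starts Mon → 5 of Mon, Tue
Jul: 31 days, starts Wed → 5 of Wed, Thu, Fri
Aug: 31 days, starts Sat → 5 of Sat, Sun, Mon ✓
Sep: 30 days, starts Tue → 5 of Tue, Wed
Oct: 31 days, starts Thu → 5 of Thu, Fri, Sat ✓
Nov: 30 days, starts Sun → 5 of Sun, Mon
Dec: 31 days, starts Tue → 5 of Tue, Wed, Thu
Months with five Saturdays: Jan, May, Aug, Oct.

4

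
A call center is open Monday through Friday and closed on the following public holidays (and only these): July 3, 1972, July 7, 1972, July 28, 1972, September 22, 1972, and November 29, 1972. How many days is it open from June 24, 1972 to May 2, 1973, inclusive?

June 24, 1972 is a Saturday.
The range spans 313 days (inclusive of both endpoints).
313 = 7 × 44 + 5, so there are 44 full weeks plus 5 extra days.
Each full week contributes 5 weekdays (Mon–Fri): 44 × 5 = 220.
The 5 extra days are Saturday, Sunday, Monday, Tuesday, Wednesday — 3 of them qualify.
Total: 220 + 3 = 223.
Holidays: July 3, 1972 (Mon); July 7, 1972 (Fri); July 28, 1972 (Fri); September 22, 1972 (Fri); November 29, 1972 (Wed).
All 5 holidays fall on weekdays, so subtract 5.
Business days: 223 − 5 = 218.

218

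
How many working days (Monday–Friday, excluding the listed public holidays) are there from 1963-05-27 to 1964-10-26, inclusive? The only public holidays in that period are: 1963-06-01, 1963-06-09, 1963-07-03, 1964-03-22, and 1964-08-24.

369

1963-05-27 is a Monday.
From 1963-05-27 to 1964-10-26 is 519 days inclusive.
519 = 7 × 74 + 1, so there are 74 full weeks plus 1 extra day.
Each full week contributes 5 weekdays (Mon–Fri): 74 × 5 = 370.
The 1 extra day is Mon — 1 of them qualifies.
Total: 370 + 1 = 371.
Holidays: 1963-06-01 (Sat); 1963-06-09 (Sun); 1963-07-03 (Wed); 1964-03-22 (Sun); 1964-08-24 (Mon).
2 of the 5 holidays fall on weekdays; the rest are weekends and were already excluded.
Business days: 371 − 2 = 369.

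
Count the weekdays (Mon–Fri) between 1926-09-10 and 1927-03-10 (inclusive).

130

1926-09-10 is a Friday.
The range spans 182 days (inclusive of both endpoints).
182 = 7 × 26, so the span is exactly 26 full weeks.
Each full week contributes 5 weekdays (Mon–Fri): 26 × 5 = 130.
Total: 130.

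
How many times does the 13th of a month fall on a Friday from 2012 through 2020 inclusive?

Friday-the-13ths by year:
2012: Jan, Apr, Jul
2013: Sep, Dec
2014: Jun
2015: Feb, Mar, Nov
2016: May
2017: Jan, Oct
2018: Apr, Jul
2019: Sep, Dec
2020: Mar, Nov

18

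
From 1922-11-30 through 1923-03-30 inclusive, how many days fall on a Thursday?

1922-11-30 is a Thursday.
The range spans 121 days (inclusive of both endpoints).
121 = 7 × 17 + 2, so there are 17 full weeks plus 2 extra days.
Each full week contributes one Thursday: 17 so far.
The 2 extra days are Thursday, Friday — 1 of them qualifies.
Total: 17 + 1 = 18.

18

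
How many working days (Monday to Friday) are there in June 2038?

2038-06-01 is a Tuesday.
From 2038-06-01 to 2038-06-30 is 30 days inclusive.
30 = 7 × 4 + 2, so there are 4 full weeks plus 2 extra days.
Each full week contributes 5 weekdays (Mon–Fri): 4 × 5 = 20.
The 2 extra days are Tuesday, Wednesday — 2 of them qualify.
Total: 20 + 2 = 22.

22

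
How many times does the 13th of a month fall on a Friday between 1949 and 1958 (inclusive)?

17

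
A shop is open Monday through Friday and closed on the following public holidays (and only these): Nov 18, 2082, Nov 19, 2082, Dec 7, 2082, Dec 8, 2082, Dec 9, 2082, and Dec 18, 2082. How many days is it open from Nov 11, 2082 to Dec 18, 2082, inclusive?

Nov 11, 2082 is a Wednesday.
The range spans 38 days (inclusive of both endpoints).
38 = 7 × 5 + 3, so there are 5 full weeks plus 3 extra days.
Each full week contributes 5 weekdays (Mon–Fri): 5 × 5 = 25.
The 3 extra days are Wednesday, Thursday, Friday — 3 of them qualify.
Total: 25 + 3 = 28.
Holidays: Nov 18, 2082 (Wed); Nov 19, 2082 (Thu); Dec 7, 2082 (Mon); Dec 8, 2082 (Tue); Dec 9, 2082 (Wed); Dec 18, 2082 (Fri).
All 6 holidays fall on weekdays, so subtract 6.
Business days: 28 − 6 = 22.

22 working days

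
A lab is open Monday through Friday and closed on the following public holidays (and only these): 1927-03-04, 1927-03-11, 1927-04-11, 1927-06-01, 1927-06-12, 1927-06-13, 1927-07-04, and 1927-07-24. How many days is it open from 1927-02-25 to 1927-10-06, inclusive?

1927-02-25 is a Friday.
That's 224 days from start to end, counting both.
224 = 7 × 32, so the span is exactly 32 full weeks.
Each full week contributes 5 weekdays (Mon–Fri): 32 × 5 = 160.
Total: 160.
Holidays: 1927-03-04 (Fri); 1927-03-11 (Fri); 1927-04-11 (Mon); 1927-06-01 (Wed); 1927-06-12 (Sun); 1927-06-13 (Mon); 1927-07-04 (Mon); 1927-07-24 (Sun).
6 of the 8 holidays fall on weekdays; the rest are weekends and were already excluded.
Business days: 160 − 6 = 154.

154 working days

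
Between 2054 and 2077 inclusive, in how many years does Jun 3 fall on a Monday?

3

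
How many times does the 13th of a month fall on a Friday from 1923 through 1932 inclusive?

Friday-the-13ths by year:
1923: Apr, Jul
1924: Jun
1925: Feb, Mar, Nov
1926: Aug
1927: May
1928: Jan, Apr, Jul
1929: Sep, Dec
1930: Jun
1931: Feb, Mar, Nov
1932: May

18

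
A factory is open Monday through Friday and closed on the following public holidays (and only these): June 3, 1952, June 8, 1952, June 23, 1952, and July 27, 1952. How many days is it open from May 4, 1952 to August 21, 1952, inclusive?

77

May 4, 1952 is a Sunday.
The range spans 110 days (inclusive of both endpoints).
110 = 7 × 15 + 5, so there are 15 full weeks plus 5 extra days.
Each full week contributes 5 weekdays (Mon–Fri): 15 × 5 = 75.
The 5 extra days are Sun, Mon, Tue, Wed, Thu — 4 of them qualify.
Total: 75 + 4 = 79.
Holidays: June 3, 1952 (Tue); June 8, 1952 (Sun); June 23, 1952 (Mon); July 27, 1952 (Sun).
2 of the 4 holidays fall on weekdays; the rest are weekends and were already excluded.
Business days: 79 − 2 = 77.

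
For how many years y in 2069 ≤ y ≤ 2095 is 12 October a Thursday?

4

Day of week of October 12 in each year:
2069: Sat, 2070: Sun, 2071: Mon, 2072: Wed, 2073: Thu ✓, 2074: Fri, 2075: Sat, 2076: Mon, 2077: Tue, 2078: Wed, 2079: Thu ✓, 2080: Sat, 2081: Sun, 2082: Mon, 2083: Tue, 2084: Thu ✓, 2085: Fri, 2086: Sat, 2087: Sun, 2088: Tue, 2089: Wed, 2090: Thu ✓, 2091: Fri, 2092: Sun, 2093: Mon, 2094: Tue, 2095: Wed
Thursdays: 2073, 2079, 2084, 2090.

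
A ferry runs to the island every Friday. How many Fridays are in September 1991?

September 1, 1991 is a Sunday.
From September 1, 1991 to September 30, 1991 is 30 days inclusive.
30 = 7 × 4 + 2, so there are 4 full weeks plus 2 extra days.
Each full week contributes one Friday: 4 so far.
The 2 extra days are Sunday, Monday — none qualify.
Total: 4 + 0 = 4.

4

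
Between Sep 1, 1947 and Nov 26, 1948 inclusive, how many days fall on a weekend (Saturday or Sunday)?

Sep 1, 1947 is a Monday.
From Sep 1, 1947 to Nov 26, 1948 is 453 days inclusive.
453 = 7 × 64 + 5, so there are 64 full weeks plus 5 extra days.
Each full week contributes 2 weekend days (Sat, Sun): 64 × 2 = 128.
The 5 extra days are Mon, Tue, Wed, Thu, Fri — none qualify.
Total: 128 + 0 = 128.

128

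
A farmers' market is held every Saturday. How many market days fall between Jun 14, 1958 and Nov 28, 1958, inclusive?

Jun 14, 1958 is a Saturday.
The range spans 168 days (inclusive of both endpoints).
168 = 7 × 24, so the span is exactly 24 full weeks.
Each full week contributes one Saturday: 24 so far.

24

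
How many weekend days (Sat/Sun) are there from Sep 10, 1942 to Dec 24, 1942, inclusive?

30

Sep 10, 1942 is a Thursday.
The range spans 106 days (inclusive of both endpoints).
106 = 7 × 15 + 1, so there are 15 full weeks plus 1 extra day.
Each full week contributes 2 weekend days (Sat, Sun): 15 × 2 = 30.
The 1 extra day is Thursday — none qualify.
Total: 30 + 0 = 30.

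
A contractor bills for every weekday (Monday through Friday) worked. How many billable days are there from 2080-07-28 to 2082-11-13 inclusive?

600

2080-07-28 is a Sunday.
From 2080-07-28 to 2082-11-13 is 839 days inclusive.
839 = 7 × 119 + 6, so there are 119 full weeks plus 6 extra days.
Each full week contributes 5 weekdays (Mon–Fri): 119 × 5 = 595.
The 6 extra days are Sun, Mon, Tue, Wed, Thu, Fri — 5 of them qualify.
Total: 595 + 5 = 600.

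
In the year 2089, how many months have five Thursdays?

A month has five Thursdays exactly when Thursday falls within its first (length − 28) days.
Jan: 31 days, starts Sat → 5 of Sat, Sun, Mon
Feb: 28 days, starts Tue → 5 of (none)
Mar: 31 days, starts Tue → 5 of Tue, Wed, Thu ✓
Apr: 30 days, starts Fri → 5 of Fri, Sat
May: 31 days, starts Sun → 5 of Sun, Mon, Tue
Jun: 30 days, starts Wed → 5 of Wed, Thu ✓
Jul: 31 days, starts Fri → 5 of Fri, Sat, Sun
Aug: 31 days, starts Mon → 5 of Mon, Tue, Wed
Sep: 30 days, starts Thu → 5 of Thu, Fri ✓
Oct: 31 days, starts Sat → 5 of Sat, Sun, Mon
Nov: 30 days, starts Tue → 5 of Tue, Wed
Dec: 31 days, starts Thu → 5 of Thu, Fri, Sat ✓
Months with five Thursdays: Mar, Jun, Sep, Dec.

4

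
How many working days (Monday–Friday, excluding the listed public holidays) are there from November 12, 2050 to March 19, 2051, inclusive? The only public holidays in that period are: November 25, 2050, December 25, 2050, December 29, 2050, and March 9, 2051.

87 working days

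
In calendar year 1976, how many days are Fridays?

January 1, 1976 is a Thursday.
From January 1, 1976 to December 31, 1976 is 366 days inclusive.
366 = 7 × 52 + 2, so there are 52 full weeks plus 2 extra days.
Each full week contributes one Friday: 52 so far.
The 2 extra days are Thu, Fri — 1 of them qualifies.
Total: 52 + 1 = 53.

53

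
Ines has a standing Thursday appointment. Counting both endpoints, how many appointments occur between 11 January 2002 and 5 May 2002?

11 January 2002 is a Friday.
That's 115 days from start to end, counting both.
115 = 7 × 16 + 3, so there are 16 full weeks plus 3 extra days.
Each full week contributes one Thursday: 16 so far.
The 3 extra days are Fri, Sat, Sun — none qualify.
Total: 16 + 0 = 16.

16 Thursdays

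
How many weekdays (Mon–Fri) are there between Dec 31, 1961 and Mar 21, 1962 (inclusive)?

58 weekdays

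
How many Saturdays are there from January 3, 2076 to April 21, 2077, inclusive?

68 Saturdays

January 3, 2076 is a Friday.
That's 475 days from start to end, counting both.
475 = 7 × 67 + 6, so there are 67 full weeks plus 6 extra days.
Each full week contributes one Saturday: 67 so far.
The 6 extra days are Friday, Saturday, Sunday, Monday, Tuesday, Wednesday — 1 of them qualifies.
Total: 67 + 1 = 68.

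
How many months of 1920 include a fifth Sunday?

4

A month has five Sundays exactly when Sunday falls within its first (length − 28) days.
Jan: 31 days, starts Thu → 5 of Thu, Fri, Sat
Feb: 29 days, starts Sun → 5 of Sun ✓
Mar: 31 days, starts Mon → 5 of Mon, Tue, Wed
Apr: 30 days, starts Thu → 5 of Thu, Fri
May: 31 days, starts Sat → 5 of Sat, Sun, Mon ✓
Jun: 30 days, starts Tue → 5 of Tue, Wed
Jul: 31 days, starts Thu → 5 of Thu, Fri, Sat
Aug: 31 days, starts Sun → 5 of Sun, Mon, Tue ✓
Sep: 30 days, starts Wed → 5 of Wed, Thu
Oct: 31 days, starts Fri → 5 of Fri, Sat, Sun ✓
Nov: 30 days, starts Mon → 5 of Mon, Tue
Dec: 31 days, starts Wed → 5 of Wed, Thu, Fri
Months with five Sundays: Feb, May, Aug, Oct.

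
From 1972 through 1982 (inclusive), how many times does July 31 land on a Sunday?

1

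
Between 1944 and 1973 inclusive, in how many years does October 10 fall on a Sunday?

Day of week of October 10 in each year:
1944: Tue, 1945: Wed, 1946: Thu, 1947: Fri, 1948: Sun ✓, 1949: Mon, 1950: Tue, 1951: Wed, 1952: Fri, 1953: Sat, 1954: Sun ✓, 1955: Mon, 1956: Wed, 1957: Thu, 1958: Fri, 1959: Sat, 1960: Mon, 1961: Tue, 1962: Wed, 1963: Thu, 1964: Sat, 1965: Sun ✓, 1966: Mon, 1967: Tue, 1968: Thu, 1969: Fri, 1970: Sat, 1971: Sun ✓, 1972: Tue, 1973: Wed
Sundays: 1948, 1954, 1965, 1971.

4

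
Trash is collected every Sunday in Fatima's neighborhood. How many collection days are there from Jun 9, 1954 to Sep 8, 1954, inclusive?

13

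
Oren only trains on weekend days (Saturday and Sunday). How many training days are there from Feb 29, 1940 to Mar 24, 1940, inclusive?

8

Feb 29, 1940 is a Thursday.
That's 25 days from start to end, counting both.
25 = 7 × 3 + 4, so there are 3 full weeks plus 4 extra days.
Each full week contributes 2 weekend days (Sat, Sun): 3 × 2 = 6.
The 4 extra days are Thu, Fri, Sat, Sun — 2 of them qualify.
Total: 6 + 2 = 8.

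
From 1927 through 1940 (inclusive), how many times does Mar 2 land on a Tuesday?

1

Day of week of March 2 in each year:
1927: Wed, 1928: Fri, 1929: Sat, 1930: Sun, 1931: Mon, 1932: Wed, 1933: Thu, 1934: Fri, 1935: Sat, 1936: Mon, 1937: Tue ✓, 1938: Wed, 1939: Thu, 1940: Sat
Tuesdays: 1937.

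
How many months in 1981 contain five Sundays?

A month has five Sundays exactly when Sunday falls within its first (length − 28) days.
Jan: 31 days, starts Thu → 5 of Thu, Fri, Sat
Feb: 28 days, starts Sun → 5 of (none)
Mar: 31 days, starts Sun → 5 of Sun, Mon, Tue ✓
Apr: 30 days, starts Wed → 5 of Wed, Thu
May: 31 days, starts Fri → 5 of Fri, Sat, Sun ✓
Jun: 30 days, starts Mon → 5 of Mon, Tue
Jul: 31 days, starts Wed → 5 of Wed, Thu, Fri
Aug: 31 days, starts Sat → 5 of Sat, Sun, Mon ✓
Sep: 30 days, starts Tue → 5 of Tue, Wed
Oct: 31 days, starts Thu → 5 of Thu, Fri, Sat
Nov: 30 days, starts Sun → 5 of Sun, Mon ✓
Dec: 31 days, starts Tue → 5 of Tue, Wed, Thu
Months with five Sundays: Mar, May, Aug, Nov.

4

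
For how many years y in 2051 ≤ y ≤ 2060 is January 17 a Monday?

1

Day of week of January 17 in each year:
2051: Tue, 2052: Wed, 2053: Fri, 2054: Sat, 2055: Sun, 2056: Mon ✓, 2057: Wed, 2058: Thu, 2059: Fri, 2060: Sat
Mondays: 2056.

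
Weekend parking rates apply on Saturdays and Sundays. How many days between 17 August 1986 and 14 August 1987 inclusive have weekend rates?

17 August 1986 is a Sunday.
From 17 August 1986 to 14 August 1987 is 363 days inclusive.
363 = 7 × 51 + 6, so there are 51 full weeks plus 6 extra days.
Each full week contributes 2 weekend days (Sat, Sun): 51 × 2 = 102.
The 6 extra days are Sun, Mon, Tue, Wed, Thu, Fri — 1 of them qualifies.
Total: 102 + 1 = 103.

103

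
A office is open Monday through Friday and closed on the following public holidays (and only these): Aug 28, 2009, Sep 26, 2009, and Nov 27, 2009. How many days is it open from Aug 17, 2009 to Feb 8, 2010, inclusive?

Aug 17, 2009 is a Monday.
That's 176 days from start to end, counting both.
176 = 7 × 25 + 1, so there are 25 full weeks plus 1 extra day.
Each full week contributes 5 weekdays (Mon–Fri): 25 × 5 = 125.
The 1 extra day is Mon — 1 of them qualifies.
Total: 125 + 1 = 126.
Holidays: Aug 28, 2009 (Fri); Sep 26, 2009 (Sat); Nov 27, 2009 (Fri).
2 of the 3 holidays fall on weekdays; the rest are weekends and were already excluded.
Business days: 126 − 2 = 124.

124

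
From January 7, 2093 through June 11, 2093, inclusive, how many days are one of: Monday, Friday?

January 7, 2093 is a Wednesday.
That's 156 days from start to end, counting both.
156 = 7 × 22 + 2, so there are 22 full weeks plus 2 extra days.
Each full week contributes 2 days from the set (Mon, Fri): 22 × 2 = 44.
The 2 extra days are Wed, Thu — none qualify.
Total: 44 + 0 = 44.

44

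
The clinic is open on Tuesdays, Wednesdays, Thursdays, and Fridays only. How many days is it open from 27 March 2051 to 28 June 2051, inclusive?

54

27 March 2051 is a Monday.
That's 94 days from start to end, counting both.
94 = 7 × 13 + 3, so there are 13 full weeks plus 3 extra days.
Each full week contributes 4 days from the set (Tue, Wed, Thu, Fri): 13 × 4 = 52.
The 3 extra days are Mon, Tue, Wed — 2 of them qualify.
Total: 52 + 2 = 54.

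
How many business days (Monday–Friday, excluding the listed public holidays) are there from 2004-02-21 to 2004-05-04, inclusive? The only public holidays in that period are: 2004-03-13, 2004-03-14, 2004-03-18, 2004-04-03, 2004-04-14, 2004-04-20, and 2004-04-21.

2004-02-21 is a Saturday.
The range spans 74 days (inclusive of both endpoints).
74 = 7 × 10 + 4, so there are 10 full weeks plus 4 extra days.
Each full week contributes 5 weekdays (Mon–Fri): 10 × 5 = 50.
The 4 extra days are Saturday, Sunday, Monday, Tuesday — 2 of them qualify.
Total: 50 + 2 = 52.
Holidays: 2004-03-13 (Sat); 2004-03-14 (Sun); 2004-03-18 (Thu); 2004-04-03 (Sat); 2004-04-14 (Wed); 2004-04-20 (Tue); 2004-04-21 (Wed).
4 of the 7 holidays fall on weekdays; the rest are weekends and were already excluded.
Business days: 52 − 4 = 48.

48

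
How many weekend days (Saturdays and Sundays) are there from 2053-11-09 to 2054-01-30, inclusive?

23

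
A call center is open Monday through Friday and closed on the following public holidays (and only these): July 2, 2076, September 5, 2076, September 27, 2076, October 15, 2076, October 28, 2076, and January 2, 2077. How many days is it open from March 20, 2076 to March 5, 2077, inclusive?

248 business days

March 20, 2076 is a Friday.
That's 351 days from start to end, counting both.
351 = 7 × 50 + 1, so there are 50 full weeks plus 1 extra day.
Each full week contributes 5 weekdays (Mon–Fri): 50 × 5 = 250.
The 1 extra day is Friday — 1 of them qualifies.
Total: 250 + 1 = 251.
Holidays: July 2, 2076 (Thu); September 5, 2076 (Sat); September 27, 2076 (Sun); October 15, 2076 (Thu); October 28, 2076 (Wed); January 2, 2077 (Sat).
3 of the 6 holidays fall on weekdays; the rest are weekends and were already excluded.
Business days: 251 − 3 = 248.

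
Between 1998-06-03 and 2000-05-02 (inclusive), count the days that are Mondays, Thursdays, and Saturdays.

1998-06-03 is a Wednesday.
The range spans 700 days (inclusive of both endpoints).
700 = 7 × 100, so the span is exactly 100 full weeks.
Each full week contributes 3 days from the set (Mon, Thu, Sat): 100 × 3 = 300.
Total: 300.

300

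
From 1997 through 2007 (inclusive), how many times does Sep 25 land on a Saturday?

Day of week of September 25 in each year:
1997: Thu, 1998: Fri, 1999: Sat ✓, 2000: Mon, 2001: Tue, 2002: Wed, 2003: Thu, 2004: Sat ✓, 2005: Sun, 2006: Mon, 2007: Tue
Saturdays: 1999, 2004.

2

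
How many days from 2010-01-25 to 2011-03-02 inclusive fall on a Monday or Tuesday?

2010-01-25 is a Monday.
From 2010-01-25 to 2011-03-02 is 402 days inclusive.
402 = 7 × 57 + 3, so there are 57 full weeks plus 3 extra days.
Each full week contributes 2 days from the set (Mon, Tue): 57 × 2 = 114.
The 3 extra days are Monday, Tuesday, Wednesday — 2 of them qualify.
Total: 114 + 2 = 116.

116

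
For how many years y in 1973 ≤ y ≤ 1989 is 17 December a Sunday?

2

Day of week of December 17 in each year:
1973: Mon, 1974: Tue, 1975: Wed, 1976: Fri, 1977: Sat, 1978: Sun ✓, 1979: Mon, 1980: Wed, 1981: Thu, 1982: Fri, 1983: Sat, 1984: Mon, 1985: Tue, 1986: Wed, 1987: Thu, 1988: Sat, 1989: Sun ✓
Sundays: 1978, 1989.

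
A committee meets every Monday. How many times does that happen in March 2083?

Mar 1, 2083 is a Monday.
That's 31 days from start to end, counting both.
31 = 7 × 4 + 3, so there are 4 full weeks plus 3 extra days.
Each full week contributes one Monday: 4 so far.
The 3 extra days are Monday, Tuesday, Wednesday — 1 of them qualifies.
Total: 4 + 1 = 5.

5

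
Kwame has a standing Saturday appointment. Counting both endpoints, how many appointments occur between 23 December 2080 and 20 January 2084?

23 December 2080 is a Monday.
The range spans 1124 days (inclusive of both endpoints).
1124 = 7 × 160 + 4, so there are 160 full weeks plus 4 extra days.
Each full week contributes one Saturday: 160 so far.
The 4 extra days are Mon, Tue, Wed, Thu — none qualify.
Total: 160 + 0 = 160.

160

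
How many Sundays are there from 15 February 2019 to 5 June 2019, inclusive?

16 Sundays

15 February 2019 is a Friday.
That's 111 days from start to end, counting both.
111 = 7 × 15 + 6, so there are 15 full weeks plus 6 extra days.
Each full week contributes one Sunday: 15 so far.
The 6 extra days are Friday, Saturday, Sunday, Monday, Tuesday, Wednesday — 1 of them qualifies.
Total: 15 + 1 = 16.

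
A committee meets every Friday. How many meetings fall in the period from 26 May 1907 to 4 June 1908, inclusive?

26 May 1907 is a Sunday.
From 26 May 1907 to 4 June 1908 is 376 days inclusive.
376 = 7 × 53 + 5, so there are 53 full weeks plus 5 extra days.
Each full week contributes one Friday: 53 so far.
The 5 extra days are Sunday, Monday, Tuesday, Wednesday, Thursday — none qualify.
Total: 53 + 0 = 53.

53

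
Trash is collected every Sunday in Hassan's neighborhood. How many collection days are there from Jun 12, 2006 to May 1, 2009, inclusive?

Jun 12, 2006 is a Monday.
From Jun 12, 2006 to May 1, 2009 is 1055 days inclusive.
1055 = 7 × 150 + 5, so there are 150 full weeks plus 5 extra days.
Each full week contributes one Sunday: 150 so far.
The 5 extra days are Monday, Tuesday, Wednesday, Thursday, Friday — none qualify.
Total: 150 + 0 = 150.

150 Sundays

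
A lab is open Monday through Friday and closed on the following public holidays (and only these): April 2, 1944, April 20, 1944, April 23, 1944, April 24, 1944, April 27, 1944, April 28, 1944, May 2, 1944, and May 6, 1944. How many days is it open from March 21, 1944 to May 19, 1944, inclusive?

March 21, 1944 is a Tuesday.
From March 21, 1944 to May 19, 1944 is 60 days inclusive.
60 = 7 × 8 + 4, so there are 8 full weeks plus 4 extra days.
Each full week contributes 5 weekdays (Mon–Fri): 8 × 5 = 40.
The 4 extra days are Tuesday, Wednesday, Thursday, Friday — 4 of them qualify.
Total: 40 + 4 = 44.
Holidays: April 2, 1944 (Sun); April 20, 1944 (Thu); April 23, 1944 (Sun); April 24, 1944 (Mon); April 27, 1944 (Thu); April 28, 1944 (Fri); May 2, 1944 (Tue); May 6, 1944 (Sat).
5 of the 8 holidays fall on weekdays; the rest are weekends and were already excluded.
Business days: 44 − 5 = 39.

39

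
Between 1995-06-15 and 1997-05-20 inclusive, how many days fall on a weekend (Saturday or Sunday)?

1995-06-15 is a Thursday.
That's 706 days from start to end, counting both.
706 = 7 × 100 + 6, so there are 100 full weeks plus 6 extra days.
Each full week contributes 2 weekend days (Sat, Sun): 100 × 2 = 200.
The 6 extra days are Thu, Fri, Sat, Sun, Mon, Tue — 2 of them qualify.
Total: 200 + 2 = 202.

202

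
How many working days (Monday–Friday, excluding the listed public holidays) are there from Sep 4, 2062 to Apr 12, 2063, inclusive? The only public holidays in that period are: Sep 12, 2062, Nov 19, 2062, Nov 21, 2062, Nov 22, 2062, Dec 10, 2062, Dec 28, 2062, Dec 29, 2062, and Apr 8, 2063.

154 working days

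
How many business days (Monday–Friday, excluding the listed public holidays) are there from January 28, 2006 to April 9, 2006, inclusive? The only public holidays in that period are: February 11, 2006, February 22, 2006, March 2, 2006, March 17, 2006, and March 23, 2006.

46

January 28, 2006 is a Saturday.
That's 72 days from start to end, counting both.
72 = 7 × 10 + 2, so there are 10 full weeks plus 2 extra days.
Each full week contributes 5 weekdays (Mon–Fri): 10 × 5 = 50.
The 2 extra days are Saturday, Sunday — none qualify.
Total: 50 + 0 = 50.
Holidays: February 11, 2006 (Sat); February 22, 2006 (Wed); March 2, 2006 (Thu); March 17, 2006 (Fri); March 23, 2006 (Thu).
4 of the 5 holidays fall on weekdays; the rest are weekends and were already excluded.
Business days: 50 − 4 = 46.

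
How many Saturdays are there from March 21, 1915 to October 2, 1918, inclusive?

March 21, 1915 is a Sunday.
That's 1292 days from start to end, counting both.
1292 = 7 × 184 + 4, so there are 184 full weeks plus 4 extra days.
Each full week contributes one Saturday: 184 so far.
The 4 extra days are Sunday, Monday, Tuesday, Wednesday — none qualify.
Total: 184 + 0 = 184.

184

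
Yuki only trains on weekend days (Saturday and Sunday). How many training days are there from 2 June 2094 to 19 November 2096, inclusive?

2 June 2094 is a Wednesday.
From 2 June 2094 to 19 November 2096 is 902 days inclusive.
902 = 7 × 128 + 6, so there are 128 full weeks plus 6 extra days.
Each full week contributes 2 weekend days (Sat, Sun): 128 × 2 = 256.
The 6 extra days are Wed, Thu, Fri, Sat, Sun, Mon — 2 of them qualify.
Total: 256 + 2 = 258.

258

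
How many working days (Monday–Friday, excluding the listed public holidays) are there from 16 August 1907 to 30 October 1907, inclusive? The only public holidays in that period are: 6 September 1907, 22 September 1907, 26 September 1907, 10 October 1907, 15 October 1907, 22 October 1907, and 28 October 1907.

16 August 1907 is a Friday.
That's 76 days from start to end, counting both.
76 = 7 × 10 + 6, so there are 10 full weeks plus 6 extra days.
Each full week contributes 5 weekdays (Mon–Fri): 10 × 5 = 50.
The 6 extra days are Fri, Sat, Sun, Mon, Tue, Wed — 4 of them qualify.
Total: 50 + 4 = 54.
Holidays: 6 September 1907 (Fri); 22 September 1907 (Sun); 26 September 1907 (Thu); 10 October 1907 (Thu); 15 October 1907 (Tue); 22 October 1907 (Tue); 28 October 1907 (Mon).
6 of the 7 holidays fall on weekdays; the rest are weekends and were already excluded.
Business days: 54 − 6 = 48.

48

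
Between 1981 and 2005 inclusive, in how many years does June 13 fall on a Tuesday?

3

Day of week of June 13 in each year:
1981: Sat, 1982: Sun, 1983: Mon, 1984: Wed, 1985: Thu, 1986: Fri, 1987: Sat, 1988: Mon, 1989: Tue ✓, 1990: Wed, 1991: Thu, 1992: Sat, 1993: Sun, 1994: Mon, 1995: Tue ✓, 1996: Thu, 1997: Fri, 1998: Sat, 1999: Sun, 2000: Tue ✓, 2001: Wed, 2002: Thu, 2003: Fri, 2004: Sun, 2005: Mon
Tuesdays: 1989, 1995, 2000.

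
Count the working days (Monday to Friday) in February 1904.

21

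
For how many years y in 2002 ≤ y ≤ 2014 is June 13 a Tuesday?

Day of week of June 13 in each year:
2002: Thu, 2003: Fri, 2004: Sun, 2005: Mon, 2006: Tue ✓, 2007: Wed, 2008: Fri, 2009: Sat, 2010: Sun, 2011: Mon, 2012: Wed, 2013: Thu, 2014: Fri
Tuesdays: 2006.

1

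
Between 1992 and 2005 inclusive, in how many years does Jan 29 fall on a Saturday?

Day of week of January 29 in each year:
1992: Wed, 1993: Fri, 1994: Sat ✓, 1995: Sun, 1996: Mon, 1997: Wed, 1998: Thu, 1999: Fri, 2000: Sat ✓, 2001: Mon, 2002: Tue, 2003: Wed, 2004: Thu, 2005: Sat ✓
Saturdays: 1994, 2000, 2005.

3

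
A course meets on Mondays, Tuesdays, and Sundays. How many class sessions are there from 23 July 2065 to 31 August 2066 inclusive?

23 July 2065 is a Thursday.
From 23 July 2065 to 31 August 2066 is 405 days inclusive.
405 = 7 × 57 + 6, so there are 57 full weeks plus 6 extra days.
Each full week contributes 3 days from the set (Mon, Tue, Sun): 57 × 3 = 171.
The 6 extra days are Thursday, Friday, Saturday, Sunday, Monday, Tuesday — 3 of them qualify.
Total: 171 + 3 = 174.

174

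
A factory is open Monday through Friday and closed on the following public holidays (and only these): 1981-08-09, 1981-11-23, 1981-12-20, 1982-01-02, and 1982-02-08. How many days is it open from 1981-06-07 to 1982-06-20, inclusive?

1981-06-07 is a Sunday.
From 1981-06-07 to 1982-06-20 is 379 days inclusive.
379 = 7 × 54 + 1, so there are 54 full weeks plus 1 extra day.
Each full week contributes 5 weekdays (Mon–Fri): 54 × 5 = 270.
The 1 extra day is Sun — none qualify.
Total: 270 + 0 = 270.
Holidays: 1981-08-09 (Sun); 1981-11-23 (Mon); 1981-12-20 (Sun); 1982-01-02 (Sat); 1982-02-08 (Mon).
2 of the 5 holidays fall on weekdays; the rest are weekends and were already excluded.
Business days: 270 − 2 = 268.

268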